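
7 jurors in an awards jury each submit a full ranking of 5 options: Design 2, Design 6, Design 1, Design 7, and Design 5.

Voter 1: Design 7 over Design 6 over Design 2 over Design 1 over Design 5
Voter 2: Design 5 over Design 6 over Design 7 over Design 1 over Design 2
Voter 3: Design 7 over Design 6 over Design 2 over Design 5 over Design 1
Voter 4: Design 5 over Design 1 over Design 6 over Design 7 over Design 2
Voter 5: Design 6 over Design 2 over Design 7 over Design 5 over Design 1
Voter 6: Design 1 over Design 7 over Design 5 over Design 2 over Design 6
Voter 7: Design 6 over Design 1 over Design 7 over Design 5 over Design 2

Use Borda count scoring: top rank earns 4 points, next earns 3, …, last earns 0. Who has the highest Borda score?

Borda scores:
  Design 2: 2 + 0 + 2 + 0 + 3 + 1 + 0 = 8
  Design 6: 3 + 3 + 3 + 2 + 4 + 0 + 4 = 19
  Design 1: 1 + 1 + 0 + 3 + 0 + 4 + 3 = 12
  Design 7: 4 + 2 + 4 + 1 + 2 + 3 + 2 = 18
  Design 5: 0 + 4 + 1 + 4 + 1 + 2 + 1 = 13
Design 6 has the highest total.

Design 6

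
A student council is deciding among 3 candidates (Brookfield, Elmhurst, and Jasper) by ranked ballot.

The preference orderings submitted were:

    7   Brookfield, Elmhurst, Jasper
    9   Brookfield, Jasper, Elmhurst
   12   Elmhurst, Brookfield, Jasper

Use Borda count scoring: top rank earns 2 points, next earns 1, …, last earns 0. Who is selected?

Borda scores:
  Brookfield: 7·2 + 9·2 + 12·1 = 44
  Elmhurst: 7·1 + 9·0 + 12·2 = 31
  Jasper: 7·0 + 9·1 + 12·0 = 9
Brookfield has the highest total.

Brookfield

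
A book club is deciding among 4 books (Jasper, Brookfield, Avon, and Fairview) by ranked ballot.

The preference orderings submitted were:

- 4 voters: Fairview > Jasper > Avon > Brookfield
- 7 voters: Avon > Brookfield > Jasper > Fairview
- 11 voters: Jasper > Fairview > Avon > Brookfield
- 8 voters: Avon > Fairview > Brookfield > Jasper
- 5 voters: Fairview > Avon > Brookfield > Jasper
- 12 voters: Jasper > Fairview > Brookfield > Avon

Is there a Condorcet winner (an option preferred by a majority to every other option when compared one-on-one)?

Yes

Head-to-head results (47 voters total):
Jasper vs Brookfield: Jasper wins 27–20.
Jasper vs Avon: Jasper wins 27–20.
Jasper vs Fairview: Jasper wins 30–17.
Brookfield vs Avon: Avon wins 35–12.
Brookfield vs Fairview: Fairview wins 40–7.
Avon vs Fairview: Fairview wins 32–15.
Jasper beats each rival — Brookfield (27–20), Avon (27–20), Fairview (30–17) — so Jasper is the Condorcet winner.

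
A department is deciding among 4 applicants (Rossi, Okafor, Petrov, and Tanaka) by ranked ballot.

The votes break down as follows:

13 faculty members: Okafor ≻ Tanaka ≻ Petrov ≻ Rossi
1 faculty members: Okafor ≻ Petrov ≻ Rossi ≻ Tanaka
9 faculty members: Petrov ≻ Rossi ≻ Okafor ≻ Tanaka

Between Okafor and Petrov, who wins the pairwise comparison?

Okafor

Ballots ranking Okafor above Petrov: 13+1 = 14.
Ballots ranking Petrov above Okafor: 9.
Okafor wins the head-to-head, 14–9.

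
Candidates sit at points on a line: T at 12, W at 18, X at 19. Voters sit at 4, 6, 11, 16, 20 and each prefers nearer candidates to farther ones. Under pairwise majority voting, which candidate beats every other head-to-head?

T

With single-peaked preferences on a line, the Condorcet winner is the candidate closest to the median voter.
The median voter (position 11) is closest to T at 12.
Check: T vs W — voters closer to T: 3 of 5.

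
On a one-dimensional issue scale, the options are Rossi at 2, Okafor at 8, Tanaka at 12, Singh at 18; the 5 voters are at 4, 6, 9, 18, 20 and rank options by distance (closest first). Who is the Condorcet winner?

With single-peaked preferences on a line, the Condorcet winner is the candidate closest to the median voter.
The median voter (position 9) is closest to Okafor at 8.
Check: Okafor vs Rossi — voters closer to Okafor: 4 of 5.

Okafor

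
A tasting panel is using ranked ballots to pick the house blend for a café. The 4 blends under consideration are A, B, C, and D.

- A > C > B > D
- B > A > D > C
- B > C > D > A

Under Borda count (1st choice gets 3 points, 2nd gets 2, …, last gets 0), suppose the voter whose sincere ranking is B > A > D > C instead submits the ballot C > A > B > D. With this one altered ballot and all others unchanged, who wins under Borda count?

C

Borda totals with the altered ballot: A 5, B 5, C 7, D 1.
The switch changes the winner from B to C.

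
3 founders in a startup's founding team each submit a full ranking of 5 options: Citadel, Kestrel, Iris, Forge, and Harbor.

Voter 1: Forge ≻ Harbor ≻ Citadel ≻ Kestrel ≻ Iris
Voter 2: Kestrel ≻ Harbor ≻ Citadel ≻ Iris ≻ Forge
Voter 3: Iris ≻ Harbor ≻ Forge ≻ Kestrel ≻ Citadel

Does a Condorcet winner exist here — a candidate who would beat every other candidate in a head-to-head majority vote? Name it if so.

Head-to-head results (3 voters total):
Citadel vs Kestrel: Kestrel wins 2–1.
Citadel vs Iris: Citadel wins 2–1.
Citadel vs Forge: Forge wins 2–1.
Citadel vs Harbor: Harbor wins 3–0.
Kestrel vs Iris: Kestrel wins 2–1.
Kestrel vs Forge: Forge wins 2–1.
Kestrel vs Harbor: Harbor wins 2–1.
Iris vs Forge: Iris wins 2–1.
Iris vs Harbor: Harbor wins 2–1.
Forge vs Harbor: Harbor wins 2–1.
Harbor beats each rival — Citadel (3–0), Kestrel (2–1), Iris (2–1), Forge (2–1) — so Harbor is the Condorcet winner.

Harbor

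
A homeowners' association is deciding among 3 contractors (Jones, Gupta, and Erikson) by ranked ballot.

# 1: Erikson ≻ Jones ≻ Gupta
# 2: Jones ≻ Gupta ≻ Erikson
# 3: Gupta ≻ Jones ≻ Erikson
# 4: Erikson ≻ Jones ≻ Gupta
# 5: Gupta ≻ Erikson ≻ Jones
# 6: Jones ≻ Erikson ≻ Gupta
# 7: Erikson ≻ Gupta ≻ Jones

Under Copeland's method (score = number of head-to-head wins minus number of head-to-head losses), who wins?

Pairwise results:
  Jones vs Gupta: Jones wins 4–3.
  Jones vs Erikson: Erikson wins 4–3.
  Gupta vs Erikson: Erikson wins 4–3.
Copeland scores (wins − losses):
  Jones: 1 − 1 = 0
  Gupta: 0 − 2 = -2
  Erikson: 2 − 0 = 2
Erikson has the best Copeland score.

Erikson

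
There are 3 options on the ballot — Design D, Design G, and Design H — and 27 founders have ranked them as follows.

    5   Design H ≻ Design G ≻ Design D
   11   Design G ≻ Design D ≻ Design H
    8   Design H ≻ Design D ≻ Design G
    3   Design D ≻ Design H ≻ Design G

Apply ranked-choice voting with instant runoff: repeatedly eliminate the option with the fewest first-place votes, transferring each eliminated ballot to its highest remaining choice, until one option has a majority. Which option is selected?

Round 1: Design H 13, Design G 11, Design D 3. Design D has the fewest and is eliminated.
Round 2: Design H 16, Design G 11. Design H has a majority.

Design H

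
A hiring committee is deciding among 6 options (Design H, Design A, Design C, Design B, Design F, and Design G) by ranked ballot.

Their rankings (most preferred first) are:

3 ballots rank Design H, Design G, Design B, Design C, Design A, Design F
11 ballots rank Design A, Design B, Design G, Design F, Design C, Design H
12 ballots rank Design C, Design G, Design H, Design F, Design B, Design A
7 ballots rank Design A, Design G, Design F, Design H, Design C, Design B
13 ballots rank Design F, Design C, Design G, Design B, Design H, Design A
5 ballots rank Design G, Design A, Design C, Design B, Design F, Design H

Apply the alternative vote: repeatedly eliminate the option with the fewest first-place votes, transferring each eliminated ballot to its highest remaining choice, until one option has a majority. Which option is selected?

Round 1: Design A 18, Design F 13, Design C 12, Design G 5, Design H 3, Design B 0. Design B has the fewest and is eliminated.
Round 2: Design A 18, Design F 13, Design C 12, Design G 5, Design H 3. Design H has the fewest and is eliminated.
Round 3: Design A 18, Design F 13, Design C 12, Design G 8. Design G has the fewest and is eliminated.
Round 4: Design A 23, Design C 15, Design F 13. Design F has the fewest and is eliminated.
Round 5: Design C 28, Design A 23. Design C has a majority.

Design C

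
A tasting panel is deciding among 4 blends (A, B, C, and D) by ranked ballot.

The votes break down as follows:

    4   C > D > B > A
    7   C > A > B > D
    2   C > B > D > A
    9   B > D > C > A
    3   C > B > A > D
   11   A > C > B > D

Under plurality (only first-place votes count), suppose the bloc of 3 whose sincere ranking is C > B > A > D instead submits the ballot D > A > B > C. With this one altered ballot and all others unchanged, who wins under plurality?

First-place totals with the altered ballot: A 11, B 9, C 13, D 3.
The winner is unchanged: still C.

C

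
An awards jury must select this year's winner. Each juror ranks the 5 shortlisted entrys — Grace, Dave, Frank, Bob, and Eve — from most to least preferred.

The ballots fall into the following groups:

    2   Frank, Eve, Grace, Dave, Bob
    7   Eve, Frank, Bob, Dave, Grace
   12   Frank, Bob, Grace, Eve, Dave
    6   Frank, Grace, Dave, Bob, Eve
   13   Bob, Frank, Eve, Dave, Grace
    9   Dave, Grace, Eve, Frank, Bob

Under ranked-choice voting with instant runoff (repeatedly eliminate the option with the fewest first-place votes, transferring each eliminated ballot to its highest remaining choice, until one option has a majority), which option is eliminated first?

Grace

Round 1: Frank 20, Bob 13, Dave 9, Eve 7, Grace 0. Grace has the fewest and is eliminated.
Round 2: Frank 20, Bob 13, Dave 9, Eve 7. Eve has the fewest and is eliminated.
Round 3: Frank 27, Bob 13, Dave 9. Frank has a majority.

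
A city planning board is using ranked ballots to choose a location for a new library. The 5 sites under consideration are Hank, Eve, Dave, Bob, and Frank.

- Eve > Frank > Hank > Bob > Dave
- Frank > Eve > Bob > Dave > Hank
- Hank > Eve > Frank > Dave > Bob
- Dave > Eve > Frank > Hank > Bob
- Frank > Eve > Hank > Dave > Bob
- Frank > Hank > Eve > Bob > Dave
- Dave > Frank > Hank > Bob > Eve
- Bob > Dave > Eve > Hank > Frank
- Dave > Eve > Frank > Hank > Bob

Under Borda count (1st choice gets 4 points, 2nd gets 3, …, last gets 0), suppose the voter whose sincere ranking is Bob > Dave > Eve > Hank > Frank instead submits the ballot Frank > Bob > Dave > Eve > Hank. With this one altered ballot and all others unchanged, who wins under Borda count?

Borda totals with the altered ballot: Hank 15, Eve 22, Dave 17, Bob 8, Frank 28.
The winner is unchanged: still Frank.

Frank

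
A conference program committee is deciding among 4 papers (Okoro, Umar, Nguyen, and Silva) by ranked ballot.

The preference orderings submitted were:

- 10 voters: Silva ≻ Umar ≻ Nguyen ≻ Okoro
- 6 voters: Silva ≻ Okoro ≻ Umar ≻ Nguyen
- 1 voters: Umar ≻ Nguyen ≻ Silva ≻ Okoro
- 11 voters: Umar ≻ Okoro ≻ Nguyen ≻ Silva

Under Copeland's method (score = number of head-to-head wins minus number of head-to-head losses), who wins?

Pairwise results:
  Okoro vs Umar: Umar wins 22–6.
  Okoro vs Nguyen: Okoro wins 17–11.
  Okoro vs Silva: Silva wins 17–11.
  Umar vs Nguyen: Umar wins 28–0.
  Umar vs Silva: Silva wins 16–12.
  Nguyen vs Silva: Silva wins 16–12.
Copeland scores (wins − losses):
  Okoro: 1 − 2 = -1
  Umar: 2 − 1 = 1
  Nguyen: 0 − 3 = -3
  Silva: 3 − 0 = 3
Silva has the best Copeland score.

Silva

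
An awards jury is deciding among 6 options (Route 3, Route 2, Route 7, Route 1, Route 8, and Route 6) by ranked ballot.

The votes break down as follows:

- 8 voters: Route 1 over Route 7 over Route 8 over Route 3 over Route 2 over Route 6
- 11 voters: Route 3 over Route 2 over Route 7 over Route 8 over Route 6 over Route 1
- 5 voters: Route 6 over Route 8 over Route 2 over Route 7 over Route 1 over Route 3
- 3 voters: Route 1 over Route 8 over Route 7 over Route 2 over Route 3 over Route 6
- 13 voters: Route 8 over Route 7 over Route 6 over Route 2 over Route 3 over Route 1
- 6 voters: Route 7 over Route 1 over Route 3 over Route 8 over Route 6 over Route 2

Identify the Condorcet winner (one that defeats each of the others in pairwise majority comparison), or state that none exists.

Head-to-head results (46 voters total):
Route 3 vs Route 2: Route 3 wins 25–21.
Route 3 vs Route 7: Route 7 wins 35–11.
Route 3 vs Route 1: Route 3 wins 24–22.
Route 3 vs Route 8: Route 8 wins 29–17.
Route 3 vs Route 6: Route 3 wins 28–18.
Route 2 vs Route 7: Route 7 wins 30–16.
Route 2 vs Route 1: Route 2 wins 29–17.
Route 2 vs Route 8: Route 8 wins 35–11.
Route 2 vs Route 6: Route 6 wins 24–22.
Route 7 vs Route 1: Route 7 wins 35–11.
Route 7 vs Route 8: Route 7 wins 25–21.
Route 7 vs Route 6: Route 7 wins 41–5.
Route 1 vs Route 8: Route 8 wins 29–17.
Route 1 vs Route 6: Route 6 wins 29–17.
Route 8 vs Route 6: Route 8 wins 41–5.
Route 7 beats each rival — Route 3 (35–11), Route 2 (30–16), Route 1 (35–11), Route 8 (25–21), Route 6 (41–5) — so Route 7 is the Condorcet winner.

Route 7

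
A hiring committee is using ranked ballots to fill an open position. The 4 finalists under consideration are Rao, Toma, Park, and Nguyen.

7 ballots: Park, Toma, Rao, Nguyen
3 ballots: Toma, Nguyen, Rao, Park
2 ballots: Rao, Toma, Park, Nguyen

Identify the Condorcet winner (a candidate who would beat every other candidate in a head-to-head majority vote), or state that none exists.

Park

Head-to-head results (12 voters total):
Rao vs Toma: Toma wins 10–2.
Rao vs Park: Park wins 7–5.
Rao vs Nguyen: Rao wins 9–3.
Toma vs Park: Park wins 7–5.
Toma vs Nguyen: Toma wins 12–0.
Park vs Nguyen: Park wins 9–3.
Park beats each rival — Rao (7–5), Toma (7–5), Nguyen (9–3) — so Park is the Condorcet winner.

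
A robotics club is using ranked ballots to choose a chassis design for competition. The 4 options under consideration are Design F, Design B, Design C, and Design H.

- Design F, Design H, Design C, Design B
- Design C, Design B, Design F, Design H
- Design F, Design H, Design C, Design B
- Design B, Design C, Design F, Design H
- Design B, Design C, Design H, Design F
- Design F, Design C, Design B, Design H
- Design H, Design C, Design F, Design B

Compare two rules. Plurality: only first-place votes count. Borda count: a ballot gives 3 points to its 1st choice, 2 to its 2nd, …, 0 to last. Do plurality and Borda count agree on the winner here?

Plurality first-place counts: Design F 3, Design B 2, Design C 1, Design H 1 → Design F.
Borda totals: Design F 12, Design B 9, Design C 13, Design H 8 → Design C.
The two rules disagree: plurality picks Design F, Borda picks Design C.

No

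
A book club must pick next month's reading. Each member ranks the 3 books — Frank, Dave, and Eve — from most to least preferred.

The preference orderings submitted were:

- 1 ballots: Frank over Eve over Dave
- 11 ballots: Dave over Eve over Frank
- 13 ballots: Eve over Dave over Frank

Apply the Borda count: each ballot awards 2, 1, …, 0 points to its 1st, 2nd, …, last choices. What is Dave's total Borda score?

35

Borda scores:
  Frank: 2 + 11·0 + 13·0 = 2
  Dave: 0 + 11·2 + 13·1 = 35
  Eve: 1 + 11·1 + 13·2 = 38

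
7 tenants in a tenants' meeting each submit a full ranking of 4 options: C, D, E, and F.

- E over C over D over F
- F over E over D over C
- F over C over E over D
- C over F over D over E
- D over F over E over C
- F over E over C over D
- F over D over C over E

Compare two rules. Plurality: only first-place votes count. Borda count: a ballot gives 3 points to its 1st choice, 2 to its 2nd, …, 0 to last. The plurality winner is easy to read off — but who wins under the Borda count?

Plurality first-place counts: C 1, D 1, E 1, F 4 → F.
Borda totals: C 9, D 8, E 9, F 16 → F.

F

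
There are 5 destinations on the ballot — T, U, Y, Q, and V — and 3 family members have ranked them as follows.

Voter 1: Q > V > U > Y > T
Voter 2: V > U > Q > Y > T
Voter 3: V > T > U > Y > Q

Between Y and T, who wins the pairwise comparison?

Y

Ballots ranking Y above T: 2.
Ballots ranking T above Y: 1.
Y wins the head-to-head, 2–1.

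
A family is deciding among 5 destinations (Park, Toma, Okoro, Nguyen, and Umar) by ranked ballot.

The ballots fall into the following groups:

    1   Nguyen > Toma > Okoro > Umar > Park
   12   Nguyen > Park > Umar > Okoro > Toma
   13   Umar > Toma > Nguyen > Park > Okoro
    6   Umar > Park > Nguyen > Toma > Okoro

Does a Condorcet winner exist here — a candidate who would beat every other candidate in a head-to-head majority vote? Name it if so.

Head-to-head results (32 voters total):
Park vs Toma: Park wins 18–14.
Park vs Okoro: Park wins 31–1.
Park vs Nguyen: Nguyen wins 26–6.
Park vs Umar: Umar wins 20–12.
Toma vs Okoro: Toma wins 20–12.
Toma vs Nguyen: Nguyen wins 19–13.
Toma vs Umar: Umar wins 31–1.
Okoro vs Nguyen: Nguyen wins 32–0.
Okoro vs Umar: Umar wins 31–1.
Nguyen vs Umar: Umar wins 19–13.
Umar beats each rival — Park (20–12), Toma (31–1), Okoro (31–1), Nguyen (19–13) — so Umar is the Condorcet winner.

Umar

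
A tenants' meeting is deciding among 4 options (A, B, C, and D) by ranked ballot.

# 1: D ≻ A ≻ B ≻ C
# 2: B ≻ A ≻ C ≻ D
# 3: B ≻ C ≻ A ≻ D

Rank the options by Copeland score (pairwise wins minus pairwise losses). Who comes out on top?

B

Pairwise results:
  A vs B: B wins 2–1.
  A vs C: A wins 2–1.
  A vs D: A wins 2–1.
  B vs C: B wins 3–0.
  B vs D: B wins 2–1.
  C vs D: C wins 2–1.
Copeland scores (wins − losses):
  A: 2 − 1 = 1
  B: 3 − 0 = 3
  C: 1 − 2 = -1
  D: 0 − 3 = -3
B has the best Copeland score.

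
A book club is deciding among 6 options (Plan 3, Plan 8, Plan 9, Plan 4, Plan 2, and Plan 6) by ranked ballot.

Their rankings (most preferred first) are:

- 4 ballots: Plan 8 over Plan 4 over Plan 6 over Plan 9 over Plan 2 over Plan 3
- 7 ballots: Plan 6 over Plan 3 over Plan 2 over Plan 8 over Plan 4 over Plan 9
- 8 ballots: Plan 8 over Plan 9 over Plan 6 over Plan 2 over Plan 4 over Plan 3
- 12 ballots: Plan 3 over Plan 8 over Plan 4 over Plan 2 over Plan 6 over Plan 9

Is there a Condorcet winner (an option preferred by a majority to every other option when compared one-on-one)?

Head-to-head results (31 voters total):
Plan 3 vs Plan 8: Plan 3 wins 19–12.
Plan 3 vs Plan 9: Plan 3 wins 19–12.
Plan 3 vs Plan 4: Plan 3 wins 19–12.
Plan 3 vs Plan 2: Plan 3 wins 19–12.
Plan 3 vs Plan 6: Plan 6 wins 19–12.
Plan 8 vs Plan 9: Plan 8 wins 31–0.
Plan 8 vs Plan 4: Plan 8 wins 31–0.
Plan 8 vs Plan 2: Plan 8 wins 24–7.
Plan 8 vs Plan 6: Plan 8 wins 24–7.
Plan 9 vs Plan 4: Plan 4 wins 23–8.
Plan 9 vs Plan 2: Plan 2 wins 19–12.
Plan 9 vs Plan 6: Plan 6 wins 23–8.
Plan 4 vs Plan 2: Plan 4 wins 16–15.
Plan 4 vs Plan 6: Plan 4 wins 16–15.
Plan 2 vs Plan 6: Plan 6 wins 19–12.
No candidate beats all others: Plan 3 beats Plan 8 beats Plan 6 beats Plan 3, a majority cycle.

No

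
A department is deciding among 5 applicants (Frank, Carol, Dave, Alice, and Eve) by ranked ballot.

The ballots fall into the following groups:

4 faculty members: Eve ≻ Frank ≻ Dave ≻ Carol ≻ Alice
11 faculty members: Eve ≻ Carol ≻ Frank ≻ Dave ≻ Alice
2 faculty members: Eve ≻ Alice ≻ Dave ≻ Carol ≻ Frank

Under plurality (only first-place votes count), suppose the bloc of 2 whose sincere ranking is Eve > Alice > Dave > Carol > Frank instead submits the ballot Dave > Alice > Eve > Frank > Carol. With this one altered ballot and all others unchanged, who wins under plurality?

First-place totals with the altered ballot: Frank 0, Carol 0, Dave 2, Alice 0, Eve 15.
The winner is unchanged: still Eve.

Eve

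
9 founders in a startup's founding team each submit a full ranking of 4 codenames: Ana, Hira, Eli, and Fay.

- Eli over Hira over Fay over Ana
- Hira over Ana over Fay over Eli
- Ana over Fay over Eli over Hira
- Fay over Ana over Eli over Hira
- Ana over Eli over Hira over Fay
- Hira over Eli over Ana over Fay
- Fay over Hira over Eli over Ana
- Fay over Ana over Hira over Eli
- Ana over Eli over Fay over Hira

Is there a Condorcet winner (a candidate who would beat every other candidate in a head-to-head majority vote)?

Head-to-head results (9 voters total):
Ana vs Hira: Ana wins 5–4.
Ana vs Eli: Ana wins 6–3.
Ana vs Fay: Ana wins 5–4.
Hira vs Eli: Eli wins 5–4.
Hira vs Fay: Fay wins 5–4.
Eli vs Fay: Fay wins 5–4.
Ana beats each rival — Hira (5–4), Eli (6–3), Fay (5–4) — so Ana is the Condorcet winner.

Yes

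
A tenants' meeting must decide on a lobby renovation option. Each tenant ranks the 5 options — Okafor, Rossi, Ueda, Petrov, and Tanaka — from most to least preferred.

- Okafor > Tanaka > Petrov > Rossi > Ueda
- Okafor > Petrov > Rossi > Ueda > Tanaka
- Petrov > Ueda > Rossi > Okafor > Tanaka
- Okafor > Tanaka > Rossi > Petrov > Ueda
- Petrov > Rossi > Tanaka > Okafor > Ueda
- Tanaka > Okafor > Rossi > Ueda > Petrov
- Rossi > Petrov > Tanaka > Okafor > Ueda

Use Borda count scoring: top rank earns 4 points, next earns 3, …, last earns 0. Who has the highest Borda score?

Borda scores:
  Okafor: 4 + 4 + 1 + 4 + 1 + 3 + 1 = 18
  Rossi: 1 + 2 + 2 + 2 + 3 + 2 + 4 = 16
  Ueda: 0 + 1 + 3 + 0 + 0 + 1 + 0 = 5
  Petrov: 2 + 3 + 4 + 1 + 4 + 0 + 3 = 17
  Tanaka: 3 + 0 + 0 + 3 + 2 + 4 + 2 = 14
Okafor has the highest total.

Okafor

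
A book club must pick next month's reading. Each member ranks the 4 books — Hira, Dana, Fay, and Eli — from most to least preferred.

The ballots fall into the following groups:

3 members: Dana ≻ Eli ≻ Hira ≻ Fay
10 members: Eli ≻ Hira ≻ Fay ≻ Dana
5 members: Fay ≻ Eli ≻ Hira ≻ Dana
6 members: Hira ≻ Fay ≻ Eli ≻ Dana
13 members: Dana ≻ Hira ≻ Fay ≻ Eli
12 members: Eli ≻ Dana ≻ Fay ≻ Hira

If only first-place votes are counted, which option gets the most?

Eli

First-place vote totals:
  Hira: 6
  Dana: 16
  Fay: 5
  Eli: 22
Eli has the most first-place votes.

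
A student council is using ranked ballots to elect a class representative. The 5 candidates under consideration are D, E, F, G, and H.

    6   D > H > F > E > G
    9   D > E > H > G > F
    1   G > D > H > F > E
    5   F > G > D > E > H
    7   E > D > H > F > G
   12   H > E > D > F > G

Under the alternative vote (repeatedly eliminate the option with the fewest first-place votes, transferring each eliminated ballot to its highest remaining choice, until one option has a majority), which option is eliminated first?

G

Round 1: D 15, H 12, E 7, F 5, G 1. G has the fewest and is eliminated.
Round 2: D 16, H 12, E 7, F 5. F has the fewest and is eliminated.
Round 3: D 21, H 12, E 7. D has a majority.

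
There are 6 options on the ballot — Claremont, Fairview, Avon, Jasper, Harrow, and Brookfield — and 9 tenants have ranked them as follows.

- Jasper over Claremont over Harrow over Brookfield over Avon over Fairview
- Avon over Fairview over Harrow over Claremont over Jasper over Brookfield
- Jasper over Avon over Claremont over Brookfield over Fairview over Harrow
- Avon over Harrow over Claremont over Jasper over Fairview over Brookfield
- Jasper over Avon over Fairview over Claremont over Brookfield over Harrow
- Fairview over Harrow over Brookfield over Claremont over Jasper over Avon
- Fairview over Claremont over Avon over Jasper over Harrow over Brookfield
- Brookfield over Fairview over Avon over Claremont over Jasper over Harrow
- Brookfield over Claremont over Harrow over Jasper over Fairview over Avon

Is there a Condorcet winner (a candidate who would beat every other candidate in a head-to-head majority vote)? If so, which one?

No Condorcet winner

Head-to-head results (9 voters total):
Claremont vs Fairview: Fairview wins 5–4.
Claremont vs Avon: Avon wins 5–4.
Claremont vs Jasper: Claremont wins 6–3.
Claremont vs Harrow: Claremont wins 6–3.
Claremont vs Brookfield: Claremont wins 6–3.
Fairview vs Avon: Avon wins 5–4.
Fairview vs Jasper: Jasper wins 5–4.
Fairview vs Harrow: Fairview wins 6–3.
Fairview vs Brookfield: Fairview wins 5–4.
Avon vs Jasper: Jasper wins 5–4.
Avon vs Harrow: Avon wins 6–3.
Avon vs Brookfield: Avon wins 5–4.
Jasper vs Harrow: Jasper wins 5–4.
Jasper vs Brookfield: Jasper wins 6–3.
Harrow vs Brookfield: Harrow wins 5–4.
No candidate beats all others: Claremont beats Jasper beats Fairview beats Claremont, a majority cycle.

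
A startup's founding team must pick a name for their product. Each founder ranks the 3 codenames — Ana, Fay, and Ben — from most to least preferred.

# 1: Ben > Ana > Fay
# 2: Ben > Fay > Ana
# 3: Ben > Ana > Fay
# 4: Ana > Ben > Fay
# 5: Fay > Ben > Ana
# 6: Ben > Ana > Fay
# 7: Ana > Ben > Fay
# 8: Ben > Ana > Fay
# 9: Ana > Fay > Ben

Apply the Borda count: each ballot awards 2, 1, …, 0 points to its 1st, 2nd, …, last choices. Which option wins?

Borda scores:
  Ana: 1 + 0 + 1 + 2 + 0 + 1 + 2 + 1 + 2 = 10
  Fay: 0 + 1 + 0 + 0 + 2 + 0 + 0 + 0 + 1 = 4
  Ben: 2 + 2 + 2 + 1 + 1 + 2 + 1 + 2 + 0 = 13
Ben has the highest total.

Ben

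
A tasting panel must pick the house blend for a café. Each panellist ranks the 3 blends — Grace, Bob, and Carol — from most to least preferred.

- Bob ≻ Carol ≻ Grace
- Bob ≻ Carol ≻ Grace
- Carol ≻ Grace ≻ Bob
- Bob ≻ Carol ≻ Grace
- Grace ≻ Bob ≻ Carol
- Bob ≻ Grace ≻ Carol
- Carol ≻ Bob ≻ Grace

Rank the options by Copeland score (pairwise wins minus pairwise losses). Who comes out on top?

Bob

Pairwise results:
  Grace vs Bob: Bob wins 5–2.
  Grace vs Carol: Carol wins 5–2.
  Bob vs Carol: Bob wins 5–2.
Copeland scores (wins − losses):
  Grace: 0 − 2 = -2
  Bob: 2 − 0 = 2
  Carol: 1 − 1 = 0
Bob has the best Copeland score.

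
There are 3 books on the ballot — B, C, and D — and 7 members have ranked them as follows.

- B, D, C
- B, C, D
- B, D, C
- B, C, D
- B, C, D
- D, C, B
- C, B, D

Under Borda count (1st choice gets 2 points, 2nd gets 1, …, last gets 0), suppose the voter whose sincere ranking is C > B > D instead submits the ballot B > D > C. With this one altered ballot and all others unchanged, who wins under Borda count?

Borda totals with the altered ballot: B 12, C 4, D 5.
The winner is unchanged: still B.

B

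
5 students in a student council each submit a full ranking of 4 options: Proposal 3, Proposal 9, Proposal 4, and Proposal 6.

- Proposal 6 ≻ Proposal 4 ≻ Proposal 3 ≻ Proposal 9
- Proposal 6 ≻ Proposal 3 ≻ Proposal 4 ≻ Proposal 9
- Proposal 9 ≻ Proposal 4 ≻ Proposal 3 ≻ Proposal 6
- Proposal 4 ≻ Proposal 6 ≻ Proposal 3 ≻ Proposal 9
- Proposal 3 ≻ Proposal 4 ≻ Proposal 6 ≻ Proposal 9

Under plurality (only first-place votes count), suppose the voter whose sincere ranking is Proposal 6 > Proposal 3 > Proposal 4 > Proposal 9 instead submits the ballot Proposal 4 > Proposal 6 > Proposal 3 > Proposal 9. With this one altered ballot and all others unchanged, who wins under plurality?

First-place totals with the altered ballot: Proposal 3 1, Proposal 9 1, Proposal 4 2, Proposal 6 1.
The switch changes the winner from Proposal 6 to Proposal 4.

Proposal 4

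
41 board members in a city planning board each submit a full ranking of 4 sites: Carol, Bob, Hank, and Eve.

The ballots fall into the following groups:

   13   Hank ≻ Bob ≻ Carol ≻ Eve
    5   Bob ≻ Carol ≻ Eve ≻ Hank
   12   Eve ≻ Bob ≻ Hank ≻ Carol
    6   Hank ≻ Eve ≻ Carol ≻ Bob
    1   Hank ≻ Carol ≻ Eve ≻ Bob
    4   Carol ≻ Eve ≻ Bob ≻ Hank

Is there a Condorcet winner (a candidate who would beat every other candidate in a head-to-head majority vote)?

Head-to-head results (41 voters total):
Carol vs Bob: Bob wins 30–11.
Carol vs Hank: Hank wins 32–9.
Carol vs Eve: Carol wins 23–18.
Bob vs Hank: Bob wins 21–20.
Bob vs Eve: Eve wins 23–18.
Hank vs Eve: Eve wins 21–20.
No candidate beats all others: Carol beats Eve beats Bob beats Carol, a majority cycle.

No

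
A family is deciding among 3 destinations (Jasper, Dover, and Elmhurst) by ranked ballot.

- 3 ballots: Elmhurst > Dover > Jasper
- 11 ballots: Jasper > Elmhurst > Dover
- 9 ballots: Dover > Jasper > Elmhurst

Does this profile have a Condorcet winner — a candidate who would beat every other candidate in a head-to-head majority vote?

No

Head-to-head results (23 voters total):
Jasper vs Dover: Dover wins 12–11.
Jasper vs Elmhurst: Jasper wins 20–3.
Dover vs Elmhurst: Elmhurst wins 14–9.
No candidate beats all others: Jasper beats Elmhurst beats Dover beats Jasper, a majority cycle.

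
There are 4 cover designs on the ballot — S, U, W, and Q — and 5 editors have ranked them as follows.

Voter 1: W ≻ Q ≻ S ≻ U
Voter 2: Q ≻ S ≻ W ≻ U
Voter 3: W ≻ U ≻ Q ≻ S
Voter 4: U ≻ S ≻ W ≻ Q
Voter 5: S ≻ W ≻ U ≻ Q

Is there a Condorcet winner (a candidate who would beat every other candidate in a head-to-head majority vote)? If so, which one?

Head-to-head results (5 voters total):
S vs U: S wins 3–2.
S vs W: S wins 3–2.
S vs Q: Q wins 3–2.
U vs W: W wins 4–1.
U vs Q: U wins 3–2.
W vs Q: W wins 4–1.
No candidate beats all others: S beats U beats Q beats S, a majority cycle.

There is no Condorcet winner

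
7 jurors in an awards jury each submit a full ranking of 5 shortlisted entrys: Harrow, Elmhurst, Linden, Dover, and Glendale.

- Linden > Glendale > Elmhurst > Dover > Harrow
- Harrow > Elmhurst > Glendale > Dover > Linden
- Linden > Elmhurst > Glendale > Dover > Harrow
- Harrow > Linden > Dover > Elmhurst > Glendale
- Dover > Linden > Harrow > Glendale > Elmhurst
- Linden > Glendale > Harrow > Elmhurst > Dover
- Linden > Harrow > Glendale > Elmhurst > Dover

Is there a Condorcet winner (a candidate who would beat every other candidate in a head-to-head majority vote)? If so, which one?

Head-to-head results (7 voters total):
Harrow vs Elmhurst: Harrow wins 5–2.
Harrow vs Linden: Linden wins 5–2.
Harrow vs Dover: Harrow wins 4–3.
Harrow vs Glendale: Harrow wins 4–3.
Elmhurst vs Linden: Linden wins 6–1.
Elmhurst vs Dover: Elmhurst wins 5–2.
Elmhurst vs Glendale: Glendale wins 4–3.
Linden vs Dover: Linden wins 5–2.
Linden vs Glendale: Linden wins 6–1.
Dover vs Glendale: Glendale wins 5–2.
Linden beats each rival — Harrow (5–2), Elmhurst (6–1), Dover (5–2), Glendale (6–1) — so Linden is the Condorcet winner.

Linden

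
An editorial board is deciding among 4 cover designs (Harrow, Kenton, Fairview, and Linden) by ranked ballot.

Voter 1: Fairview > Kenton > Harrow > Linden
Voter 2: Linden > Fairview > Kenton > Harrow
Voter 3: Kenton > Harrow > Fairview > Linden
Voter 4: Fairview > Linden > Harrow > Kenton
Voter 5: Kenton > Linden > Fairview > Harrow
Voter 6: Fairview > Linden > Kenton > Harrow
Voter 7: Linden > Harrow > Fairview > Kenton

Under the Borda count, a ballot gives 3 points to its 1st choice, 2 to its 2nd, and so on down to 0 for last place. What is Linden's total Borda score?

12

Borda scores:
  Harrow: 1 + 0 + 2 + 1 + 0 + 0 + 2 = 6
  Kenton: 2 + 1 + 3 + 0 + 3 + 1 + 0 = 10
  Fairview: 3 + 2 + 1 + 3 + 1 + 3 + 1 = 14
  Linden: 0 + 3 + 0 + 2 + 2 + 2 + 3 = 12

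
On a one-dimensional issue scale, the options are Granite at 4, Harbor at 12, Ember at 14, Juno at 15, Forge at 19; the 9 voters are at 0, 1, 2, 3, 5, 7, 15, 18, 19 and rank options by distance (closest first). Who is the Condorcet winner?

Granite

With single-peaked preferences on a line, the Condorcet winner is the candidate closest to the median voter.
The median voter (position 5) is closest to Granite at 4.
Check: Granite vs Forge — voters closer to Granite: 6 of 9.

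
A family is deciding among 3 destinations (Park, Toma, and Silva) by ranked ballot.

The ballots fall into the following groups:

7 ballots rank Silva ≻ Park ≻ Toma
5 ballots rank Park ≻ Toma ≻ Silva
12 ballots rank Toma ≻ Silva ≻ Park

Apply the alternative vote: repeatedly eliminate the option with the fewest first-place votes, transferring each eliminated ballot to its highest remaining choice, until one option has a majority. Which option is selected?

Toma

Round 1: Toma 12, Silva 7, Park 5. Park has the fewest and is eliminated.
Round 2: Toma 17, Silva 7. Toma has a majority.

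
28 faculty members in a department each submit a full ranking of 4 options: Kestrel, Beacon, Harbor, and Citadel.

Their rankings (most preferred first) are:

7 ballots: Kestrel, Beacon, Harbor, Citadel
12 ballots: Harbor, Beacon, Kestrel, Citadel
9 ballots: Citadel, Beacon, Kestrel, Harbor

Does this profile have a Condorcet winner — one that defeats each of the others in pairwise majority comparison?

Head-to-head results (28 voters total):
Kestrel vs Beacon: Beacon wins 21–7.
Kestrel vs Harbor: Kestrel wins 16–12.
Kestrel vs Citadel: Kestrel wins 19–9.
Beacon vs Harbor: Beacon wins 16–12.
Beacon vs Citadel: Beacon wins 19–9.
Harbor vs Citadel: Harbor wins 19–9.
Beacon beats each rival — Kestrel (21–7), Harbor (16–12), Citadel (19–9) — so Beacon is the Condorcet winner.

Yes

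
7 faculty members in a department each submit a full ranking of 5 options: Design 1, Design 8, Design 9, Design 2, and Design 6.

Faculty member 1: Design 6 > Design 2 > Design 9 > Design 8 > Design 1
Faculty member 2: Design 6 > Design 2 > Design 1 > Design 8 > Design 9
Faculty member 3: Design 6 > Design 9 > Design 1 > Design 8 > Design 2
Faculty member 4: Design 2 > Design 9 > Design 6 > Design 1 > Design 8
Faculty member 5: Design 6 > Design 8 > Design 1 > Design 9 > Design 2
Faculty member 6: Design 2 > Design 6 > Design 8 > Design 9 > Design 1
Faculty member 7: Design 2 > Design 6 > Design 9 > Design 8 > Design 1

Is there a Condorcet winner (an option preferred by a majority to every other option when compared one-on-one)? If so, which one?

Design 6

Head-to-head results (7 voters total):
Design 1 vs Design 8: Design 8 wins 4–3.
Design 1 vs Design 9: Design 9 wins 5–2.
Design 1 vs Design 2: Design 2 wins 5–2.
Design 1 vs Design 6: Design 6 wins 7–0.
Design 8 vs Design 9: Design 9 wins 4–3.
Design 8 vs Design 2: Design 2 wins 5–2.
Design 8 vs Design 6: Design 6 wins 7–0.
Design 9 vs Design 2: Design 2 wins 5–2.
Design 9 vs Design 6: Design 6 wins 6–1.
Design 2 vs Design 6: Design 6 wins 4–3.
Design 6 beats each rival — Design 1 (7–0), Design 8 (7–0), Design 9 (6–1), Design 2 (4–3) — so Design 6 is the Condorcet winner.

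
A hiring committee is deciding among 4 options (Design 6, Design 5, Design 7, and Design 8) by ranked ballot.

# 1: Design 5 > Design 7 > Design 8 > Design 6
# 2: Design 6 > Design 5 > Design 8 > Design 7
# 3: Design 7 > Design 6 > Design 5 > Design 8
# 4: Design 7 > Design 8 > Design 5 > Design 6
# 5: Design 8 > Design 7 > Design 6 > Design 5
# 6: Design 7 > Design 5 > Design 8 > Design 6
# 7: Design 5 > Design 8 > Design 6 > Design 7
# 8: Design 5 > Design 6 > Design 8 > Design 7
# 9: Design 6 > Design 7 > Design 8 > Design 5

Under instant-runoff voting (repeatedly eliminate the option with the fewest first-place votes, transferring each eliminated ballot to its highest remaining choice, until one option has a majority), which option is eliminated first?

Round 1: Design 5 3, Design 7 3, Design 6 2, Design 8 1. Design 8 has the fewest and is eliminated.
Round 2: Design 7 4, Design 5 3, Design 6 2. Design 6 has the fewest and is eliminated.
Round 3: Design 7 5, Design 5 4. Design 7 has a majority.

Design 8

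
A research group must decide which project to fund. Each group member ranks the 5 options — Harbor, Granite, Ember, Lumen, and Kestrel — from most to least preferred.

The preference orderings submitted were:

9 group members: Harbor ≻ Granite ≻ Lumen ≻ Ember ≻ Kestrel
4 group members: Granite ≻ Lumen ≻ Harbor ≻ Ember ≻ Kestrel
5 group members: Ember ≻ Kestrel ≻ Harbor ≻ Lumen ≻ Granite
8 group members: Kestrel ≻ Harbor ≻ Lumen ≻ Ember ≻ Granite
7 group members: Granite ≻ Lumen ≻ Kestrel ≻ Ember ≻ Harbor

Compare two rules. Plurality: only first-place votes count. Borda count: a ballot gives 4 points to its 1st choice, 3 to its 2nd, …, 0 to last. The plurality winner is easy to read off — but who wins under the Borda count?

Harbor

Plurality first-place counts: Harbor 9, Granite 11, Ember 5, Lumen 0, Kestrel 8 → Granite.
Borda totals: Harbor 78, Granite 71, Ember 48, Lumen 72, Kestrel 61 → Harbor.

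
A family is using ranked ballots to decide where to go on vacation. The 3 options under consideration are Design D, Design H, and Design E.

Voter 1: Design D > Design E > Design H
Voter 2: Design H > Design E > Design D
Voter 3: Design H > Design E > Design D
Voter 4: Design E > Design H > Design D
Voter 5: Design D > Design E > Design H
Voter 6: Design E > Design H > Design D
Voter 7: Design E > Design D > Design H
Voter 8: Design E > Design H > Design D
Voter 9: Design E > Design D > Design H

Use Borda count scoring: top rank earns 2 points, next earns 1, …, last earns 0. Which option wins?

Design E

Borda scores:
  Design D: 2 + 0 + 0 + 0 + 2 + 0 + 1 + 0 + 1 = 6
  Design H: 0 + 2 + 2 + 1 + 0 + 1 + 0 + 1 + 0 = 7
  Design E: 1 + 1 + 1 + 2 + 1 + 2 + 2 + 2 + 2 = 14
Design E has the highest total.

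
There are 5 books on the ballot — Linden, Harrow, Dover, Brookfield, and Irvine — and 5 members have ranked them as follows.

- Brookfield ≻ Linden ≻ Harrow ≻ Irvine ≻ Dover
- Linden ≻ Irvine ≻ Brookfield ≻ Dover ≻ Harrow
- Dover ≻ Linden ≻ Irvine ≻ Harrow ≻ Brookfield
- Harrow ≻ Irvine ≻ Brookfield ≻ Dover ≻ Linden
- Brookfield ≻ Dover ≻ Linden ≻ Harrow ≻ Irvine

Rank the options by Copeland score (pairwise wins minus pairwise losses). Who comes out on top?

Pairwise results:
  Linden vs Harrow: Linden wins 4–1.
  Linden vs Dover: Dover wins 3–2.
  Linden vs Brookfield: Brookfield wins 3–2.
  Linden vs Irvine: Linden wins 4–1.
  Harrow vs Dover: Dover wins 3–2.
  Harrow vs Brookfield: Brookfield wins 3–2.
  Harrow vs Irvine: Harrow wins 3–2.
  Dover vs Brookfield: Brookfield wins 4–1.
  Dover vs Irvine: Irvine wins 3–2.
  Brookfield vs Irvine: Irvine wins 3–2.
Copeland scores (wins − losses):
  Linden: 2 − 2 = 0
  Harrow: 1 − 3 = -2
  Dover: 2 − 2 = 0
  Brookfield: 3 − 1 = 2
  Irvine: 2 − 2 = 0
Brookfield has the best Copeland score.

Brookfield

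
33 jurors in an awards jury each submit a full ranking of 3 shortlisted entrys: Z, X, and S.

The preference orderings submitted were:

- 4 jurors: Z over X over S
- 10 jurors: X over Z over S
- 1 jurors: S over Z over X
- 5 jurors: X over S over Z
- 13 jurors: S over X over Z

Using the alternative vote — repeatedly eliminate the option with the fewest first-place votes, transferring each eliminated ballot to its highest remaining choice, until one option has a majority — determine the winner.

Round 1: X 15, S 14, Z 4. Z has the fewest and is eliminated.
Round 2: X 19, S 14. X has a majority.

X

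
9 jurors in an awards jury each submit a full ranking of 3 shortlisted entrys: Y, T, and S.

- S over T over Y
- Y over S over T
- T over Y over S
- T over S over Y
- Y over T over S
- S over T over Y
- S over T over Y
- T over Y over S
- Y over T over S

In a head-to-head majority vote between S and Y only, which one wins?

Ballots ranking S above Y: 4.
Ballots ranking Y above S: 5.
Y wins the head-to-head, 5–4.

Y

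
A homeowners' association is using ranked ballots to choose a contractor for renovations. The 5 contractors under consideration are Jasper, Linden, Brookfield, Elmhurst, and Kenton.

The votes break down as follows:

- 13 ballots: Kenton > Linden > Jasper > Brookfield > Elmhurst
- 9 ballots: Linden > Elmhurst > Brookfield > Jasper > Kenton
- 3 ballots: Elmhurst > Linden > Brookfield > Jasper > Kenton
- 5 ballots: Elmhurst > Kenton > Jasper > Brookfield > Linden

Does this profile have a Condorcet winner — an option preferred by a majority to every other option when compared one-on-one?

Head-to-head results (30 voters total):
Jasper vs Linden: Linden wins 25–5.
Jasper vs Brookfield: Jasper wins 18–12.
Jasper vs Elmhurst: Elmhurst wins 17–13.
Jasper vs Kenton: Kenton wins 18–12.
Linden vs Brookfield: Linden wins 25–5.
Linden vs Elmhurst: Linden wins 22–8.
Linden vs Kenton: Kenton wins 18–12.
Brookfield vs Elmhurst: Elmhurst wins 17–13.
Brookfield vs Kenton: Kenton wins 18–12.
Elmhurst vs Kenton: Elmhurst wins 17–13.
No candidate beats all others: Linden beats Elmhurst beats Kenton beats Linden, a majority cycle.

No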